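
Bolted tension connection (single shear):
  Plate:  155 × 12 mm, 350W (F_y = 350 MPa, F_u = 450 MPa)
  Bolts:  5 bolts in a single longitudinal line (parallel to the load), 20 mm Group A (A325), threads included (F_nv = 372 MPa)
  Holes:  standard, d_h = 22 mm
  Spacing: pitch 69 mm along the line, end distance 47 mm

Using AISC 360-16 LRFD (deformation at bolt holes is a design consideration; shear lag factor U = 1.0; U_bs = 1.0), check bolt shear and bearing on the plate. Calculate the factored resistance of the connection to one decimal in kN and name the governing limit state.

Bolt shear: A_b = π(20)²/4 = 314.16 mm². φR_n = 0.75 × 372 × 314.16 × 5 × 1 = 438.3 kN.
Bearing (12 mm plate, F_u = 450 MPa): end bolts L_c = 47 − 22/2 = 36, R_n = min(1.2×36×12×450, 2.4×20×12×450) = 233.28 kN/bolt; interior L_c = 69 − 22 = 47, R_n = 259.2 kN/bolt. φR_n = 0.75 × (1×233.28 + 4×259.2) = 952.6 kN.
Governing: min(438.3, 952.6) = 438.3 kN → bolt shear.

438.3 kN (bolt shear governs)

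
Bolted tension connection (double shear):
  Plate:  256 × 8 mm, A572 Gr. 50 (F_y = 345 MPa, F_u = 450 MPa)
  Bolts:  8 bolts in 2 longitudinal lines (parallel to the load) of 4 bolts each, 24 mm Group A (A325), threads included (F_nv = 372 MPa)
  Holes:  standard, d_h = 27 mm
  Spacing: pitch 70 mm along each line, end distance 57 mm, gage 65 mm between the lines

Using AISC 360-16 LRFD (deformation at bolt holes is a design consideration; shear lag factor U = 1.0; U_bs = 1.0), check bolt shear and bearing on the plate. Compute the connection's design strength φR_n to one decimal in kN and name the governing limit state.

1117.8 kN (bearing governs)

Bolt shear: A_b = π(24)²/4 = 452.39 mm². φR_n = 0.75 × 372 × 452.39 × 8 × 2 = 2019.5 kN.
Bearing (8 mm plate, F_u = 450 MPa): end bolts L_c = 57 − 27/2 = 43.5, R_n = min(1.2×43.5×8×450, 2.4×24×8×450) = 187.92 kN/bolt; interior L_c = 70 − 27 = 43, R_n = 185.76 kN/bolt. φR_n = 0.75 × (2×187.92 + 6×185.76) = 1117.8 kN.
Governing: min(2019.5, 1117.8) = 1117.8 kN → bearing.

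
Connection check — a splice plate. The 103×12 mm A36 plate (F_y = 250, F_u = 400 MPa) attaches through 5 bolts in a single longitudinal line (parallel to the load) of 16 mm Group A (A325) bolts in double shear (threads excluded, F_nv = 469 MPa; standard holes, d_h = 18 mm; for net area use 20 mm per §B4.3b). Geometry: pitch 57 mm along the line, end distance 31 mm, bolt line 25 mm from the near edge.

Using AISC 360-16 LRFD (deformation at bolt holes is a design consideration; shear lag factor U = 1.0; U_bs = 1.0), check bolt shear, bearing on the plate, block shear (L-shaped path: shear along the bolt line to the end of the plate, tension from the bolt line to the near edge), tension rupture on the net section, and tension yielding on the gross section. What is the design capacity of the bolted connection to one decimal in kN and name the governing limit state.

278.1 kN (gross-section yield governs)

Bolt shear: A_b = π(16)²/4 = 201.06 mm². φR_n = 0.75 × 469 × 201.06 × 5 × 2 = 707.2 kN.
Bearing (12 mm plate, F_u = 400 MPa): end bolts L_c = 31 − 18/2 = 22, R_n = min(1.2×22×12×400, 2.4×16×12×400) = 126.72 kN/bolt; interior L_c = 57 − 18 = 39, R_n = 184.32 kN/bolt. φR_n = 0.75 × (1×126.72 + 4×184.32) = 648.0 kN.
Block shear: shear path 1×[31+4×57] = 1×259 mm, A_gv = 3108, A_nv = 1×(259 − 4.5×20)×12 = 2028 mm²; tension to near edge: (25 − 0.5×20)×12 = 180 mm². R_n = min(0.6×400×2028, 0.6×250×3108) + 1.0×400×180 = min(486.72, 466.2) + 72 = 538.2 kN. φR_n = 0.75 × 538.2 = 403.7 kN.
Tension rupture (net): A_n = (103 − 1×20)×12 = 996 mm² (U = 1.0, A_e = A_n). φR_n = 0.75 × 400 × 996 = 298.8 kN.
Tension yield (gross): A_g = 103×12 = 1236 mm². φR_n = 0.90 × 250 × 1236 = 278.1 kN.
Governing: min(707.2, 648.0, 403.7, 298.8, 278.1) = 278.1 kN → gross-section yield.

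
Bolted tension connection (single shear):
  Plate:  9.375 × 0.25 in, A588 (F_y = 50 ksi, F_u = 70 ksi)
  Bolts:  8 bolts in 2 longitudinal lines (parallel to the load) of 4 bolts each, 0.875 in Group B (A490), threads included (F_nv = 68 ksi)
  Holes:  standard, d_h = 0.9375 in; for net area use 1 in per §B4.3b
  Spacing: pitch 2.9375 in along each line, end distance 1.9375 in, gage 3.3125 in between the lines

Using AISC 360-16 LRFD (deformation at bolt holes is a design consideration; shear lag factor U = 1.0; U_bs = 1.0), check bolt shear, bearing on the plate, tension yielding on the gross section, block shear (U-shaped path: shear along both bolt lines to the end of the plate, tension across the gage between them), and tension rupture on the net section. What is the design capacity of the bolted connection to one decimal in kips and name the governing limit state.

Bolt shear: A_b = π(0.875)²/4 = 0.60132 in². φR_n = 0.75 × 68 × 0.60132 × 8 × 1 = 245.3 kips.
Bearing (0.25 in plate, F_u = 70 ksi): end bolts L_c = 1.9375 − 0.9375/2 = 1.46875, R_n = min(1.2×1.46875×0.25×70, 2.4×0.875×0.25×70) = 30.844 kips/bolt; interior L_c = 2.9375 − 0.9375 = 2, R_n = 36.75 kips/bolt. φR_n = 0.75 × (2×30.844 + 6×36.75) = 211.6 kips.
Tension yield (gross): A_g = 9.375×0.25 = 2.3438 in². φR_n = 0.90 × 50 × 2.3438 = 105.5 kips.
Block shear: shear path 2×[1.9375+3×2.9375] = 2×10.75 in, A_gv = 5.375, A_nv = 2×(10.75 − 3.5×1)×0.25 = 3.625 in²; tension across gage: (3.3125 − 1×1)×0.25 = 0.57813 in². R_n = min(0.6×70×3.625, 0.6×50×5.375) + 1.0×70×0.57813 = min(152.25, 161.25) + 40.469 = 192.72 kips. φR_n = 0.75 × 192.72 = 144.5 kips.
Tension rupture (net): A_n = (9.375 − 2×1)×0.25 = 1.8438 in² (U = 1.0, A_e = A_n). φR_n = 0.75 × 70 × 1.8438 = 96.8 kips.
Governing: min(245.3, 211.6, 105.5, 144.5, 96.8) = 96.8 kips → net-section rupture.

96.8 kips (net-section rupture governs)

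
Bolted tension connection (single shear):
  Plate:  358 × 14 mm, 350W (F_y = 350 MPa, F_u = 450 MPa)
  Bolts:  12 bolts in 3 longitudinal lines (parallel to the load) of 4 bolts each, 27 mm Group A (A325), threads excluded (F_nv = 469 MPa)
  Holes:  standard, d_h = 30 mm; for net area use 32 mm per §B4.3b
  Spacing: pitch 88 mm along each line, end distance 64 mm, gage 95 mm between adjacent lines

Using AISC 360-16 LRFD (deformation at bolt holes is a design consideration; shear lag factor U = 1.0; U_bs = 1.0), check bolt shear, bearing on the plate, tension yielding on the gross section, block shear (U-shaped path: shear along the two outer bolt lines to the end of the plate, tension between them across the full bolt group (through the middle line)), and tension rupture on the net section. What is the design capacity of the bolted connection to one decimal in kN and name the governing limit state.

1238.0 kN (net-section rupture governs)

Bolt shear: A_b = π(27)²/4 = 572.56 mm². φR_n = 0.75 × 469 × 572.56 × 12 × 1 = 2416.8 kN.
Bearing (14 mm plate, F_u = 450 MPa): end bolts L_c = 64 − 30/2 = 49, R_n = min(1.2×49×14×450, 2.4×27×14×450) = 370.44 kN/bolt; interior L_c = 88 − 30 = 58, R_n = 408.24 kN/bolt. φR_n = 0.75 × (3×370.44 + 9×408.24) = 3589.1 kN.
Tension yield (gross): A_g = 358×14 = 5012 mm². φR_n = 0.90 × 350 × 5012 = 1578.8 kN.
Block shear: shear path 2×[64+3×88] = 2×328 mm, A_gv = 9184, A_nv = 2×(328 − 3.5×32)×14 = 6048 mm²; tension across gage: (190 − 2×32)×14 = 1764 mm². R_n = min(0.6×450×6048, 0.6×350×9184) + 1.0×450×1764 = min(1633, 1928.6) + 793.8 = 2426.8 kN. φR_n = 0.75 × 2426.8 = 1820.1 kN.
Tension rupture (net): A_n = (358 − 3×32)×14 = 3668 mm² (U = 1.0, A_e = A_n). φR_n = 0.75 × 450 × 3668 = 1238.0 kN.
Governing: min(2416.8, 3589.1, 1578.8, 1820.1, 1238.0) = 1238.0 kN → net-section rupture.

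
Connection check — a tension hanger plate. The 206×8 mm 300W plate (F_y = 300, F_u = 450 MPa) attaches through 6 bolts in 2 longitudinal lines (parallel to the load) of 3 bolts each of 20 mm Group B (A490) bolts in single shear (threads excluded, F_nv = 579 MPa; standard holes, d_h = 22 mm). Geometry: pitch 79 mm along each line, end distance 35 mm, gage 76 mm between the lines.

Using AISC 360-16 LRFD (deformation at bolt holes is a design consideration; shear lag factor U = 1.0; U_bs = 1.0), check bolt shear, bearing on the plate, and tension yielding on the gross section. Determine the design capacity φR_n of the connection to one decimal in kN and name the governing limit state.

445.0 kN (gross-section yield governs)

Bolt shear: A_b = π(20)²/4 = 314.16 mm². φR_n = 0.75 × 579 × 314.16 × 6 × 1 = 818.5 kN.
Bearing (8 mm plate, F_u = 450 MPa): end bolts L_c = 35 − 22/2 = 24, R_n = min(1.2×24×8×450, 2.4×20×8×450) = 103.68 kN/bolt; interior L_c = 79 − 22 = 57, R_n = 172.8 kN/bolt. φR_n = 0.75 × (2×103.68 + 4×172.8) = 673.9 kN.
Tension yield (gross): A_g = 206×8 = 1648 mm². φR_n = 0.90 × 300 × 1648 = 445.0 kN.
Governing: min(818.5, 673.9, 445.0) = 445.0 kN → gross-section yield.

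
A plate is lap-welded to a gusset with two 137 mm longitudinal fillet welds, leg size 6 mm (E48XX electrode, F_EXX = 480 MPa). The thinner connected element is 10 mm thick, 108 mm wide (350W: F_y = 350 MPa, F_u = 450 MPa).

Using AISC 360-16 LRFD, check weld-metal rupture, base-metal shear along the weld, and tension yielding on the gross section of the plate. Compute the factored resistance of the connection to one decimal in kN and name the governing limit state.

251.1 kN (weld metal governs)

Weld metal: throat = 0.707×6 = 4.242 mm, L = 2×137 = 274 mm. φR_n = 0.75 × 0.6 × 480 × 4.242 × 274 = 251.1 kN.
Base metal shear (10 mm plate): yield φR_n = 1.0×0.6×350×10×274 = 575.4 kN; rupture φR_n = 0.75×0.6×450×10×274 = 554.9 kN; take 554.9 kN (rupture).
Tension yield (gross): A_g = 108×10 = 1080 mm². φR_n = 0.90 × 350 × 1080 = 340.2 kN.
Governing: min(251.1, 554.9, 340.2) = 251.1 kN → weld metal.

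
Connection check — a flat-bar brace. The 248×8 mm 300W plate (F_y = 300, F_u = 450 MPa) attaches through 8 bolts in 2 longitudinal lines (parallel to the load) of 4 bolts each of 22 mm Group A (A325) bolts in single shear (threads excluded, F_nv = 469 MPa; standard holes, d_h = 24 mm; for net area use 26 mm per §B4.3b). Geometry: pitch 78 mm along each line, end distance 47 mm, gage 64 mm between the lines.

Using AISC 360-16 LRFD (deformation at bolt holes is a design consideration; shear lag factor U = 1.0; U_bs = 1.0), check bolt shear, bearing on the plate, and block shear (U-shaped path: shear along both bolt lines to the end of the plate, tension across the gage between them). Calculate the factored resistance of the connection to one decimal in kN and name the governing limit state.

Bolt shear: A_b = π(22)²/4 = 380.13 mm². φR_n = 0.75 × 469 × 380.13 × 8 × 1 = 1069.7 kN.
Bearing (8 mm plate, F_u = 450 MPa): end bolts L_c = 47 − 24/2 = 35, R_n = min(1.2×35×8×450, 2.4×22×8×450) = 151.2 kN/bolt; interior L_c = 78 − 24 = 54, R_n = 190.08 kN/bolt. φR_n = 0.75 × (2×151.2 + 6×190.08) = 1082.2 kN.
Block shear: shear path 2×[47+3×78] = 2×281 mm, A_gv = 4496, A_nv = 2×(281 − 3.5×26)×8 = 3040 mm²; tension across gage: (64 − 1×26)×8 = 304 mm². R_n = min(0.6×450×3040, 0.6×300×4496) + 1.0×450×304 = min(820.8, 809.28) + 136.8 = 946.08 kN. φR_n = 0.75 × 946.08 = 709.6 kN.
Governing: min(1069.7, 1082.2, 709.6) = 709.6 kN → block shear.

709.6 kN (block shear governs)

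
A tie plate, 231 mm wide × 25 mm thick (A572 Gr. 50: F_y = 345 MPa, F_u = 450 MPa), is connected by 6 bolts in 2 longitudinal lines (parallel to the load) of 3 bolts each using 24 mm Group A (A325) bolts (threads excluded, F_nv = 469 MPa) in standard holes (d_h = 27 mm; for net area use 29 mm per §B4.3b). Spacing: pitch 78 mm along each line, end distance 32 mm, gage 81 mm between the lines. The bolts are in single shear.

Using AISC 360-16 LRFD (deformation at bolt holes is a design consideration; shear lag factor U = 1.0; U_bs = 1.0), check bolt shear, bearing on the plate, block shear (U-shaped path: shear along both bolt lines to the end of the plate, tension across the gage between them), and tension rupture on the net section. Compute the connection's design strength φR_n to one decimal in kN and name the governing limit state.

Bolt shear: A_b = π(24)²/4 = 452.39 mm². φR_n = 0.75 × 469 × 452.39 × 6 × 1 = 954.8 kN.
Bearing (25 mm plate, F_u = 450 MPa): end bolts L_c = 32 − 27/2 = 18.5, R_n = min(1.2×18.5×25×450, 2.4×24×25×450) = 249.75 kN/bolt; interior L_c = 78 − 27 = 51, R_n = 648 kN/bolt. φR_n = 0.75 × (2×249.75 + 4×648) = 2318.6 kN.
Block shear: shear path 2×[32+2×78] = 2×188 mm, A_gv = 9400, A_nv = 2×(188 − 2.5×29)×25 = 5775 mm²; tension across gage: (81 − 1×29)×25 = 1300 mm². R_n = min(0.6×450×5775, 0.6×345×9400) + 1.0×450×1300 = min(1559.3, 1945.8) + 585 = 2144.3 kN. φR_n = 0.75 × 2144.3 = 1608.2 kN.
Tension rupture (net): A_n = (231 − 2×29)×25 = 4325 mm² (U = 1.0, A_e = A_n). φR_n = 0.75 × 450 × 4325 = 1459.7 kN.
Governing: min(954.8, 2318.6, 1608.2, 1459.7) = 954.8 kN → bolt shear.

954.8 kN (bolt shear governs)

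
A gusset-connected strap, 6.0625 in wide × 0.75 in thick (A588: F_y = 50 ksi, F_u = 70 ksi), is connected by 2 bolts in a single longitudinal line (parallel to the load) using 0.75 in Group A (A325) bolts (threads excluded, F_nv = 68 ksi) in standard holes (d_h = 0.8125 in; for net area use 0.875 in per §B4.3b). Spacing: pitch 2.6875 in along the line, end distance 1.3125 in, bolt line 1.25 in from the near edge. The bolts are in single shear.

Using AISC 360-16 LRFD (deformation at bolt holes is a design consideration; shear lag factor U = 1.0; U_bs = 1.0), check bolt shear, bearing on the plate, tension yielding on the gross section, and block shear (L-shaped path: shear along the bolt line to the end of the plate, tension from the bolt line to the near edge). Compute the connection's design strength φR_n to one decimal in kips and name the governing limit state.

45.1 kips (bolt shear governs)

Bolt shear: A_b = π(0.75)²/4 = 0.44179 in². φR_n = 0.75 × 68 × 0.44179 × 2 × 1 = 45.1 kips.
Bearing (0.75 in plate, F_u = 70 ksi): end bolts L_c = 1.3125 − 0.8125/2 = 0.90625, R_n = min(1.2×0.90625×0.75×70, 2.4×0.75×0.75×70) = 57.094 kips/bolt; interior L_c = 2.6875 − 0.8125 = 1.875, R_n = 94.5 kips/bolt. φR_n = 0.75 × (1×57.094 + 1×94.5) = 113.7 kips.
Tension yield (gross): A_g = 6.0625×0.75 = 4.5469 in². φR_n = 0.90 × 50 × 4.5469 = 204.6 kips.
Block shear: shear path 1×[1.3125+1×2.6875] = 1×4 in, A_gv = 3, A_nv = 1×(4 − 1.5×0.875)×0.75 = 2.0156 in²; tension to near edge: (1.25 − 0.5×0.875)×0.75 = 0.60938 in². R_n = min(0.6×70×2.0156, 0.6×50×3) + 1.0×70×0.60938 = min(84.655, 90) + 42.657 = 127.31 kips. φR_n = 0.75 × 127.31 = 95.5 kips.
Governing: min(45.1, 113.7, 204.6, 95.5) = 45.1 kips → bolt shear.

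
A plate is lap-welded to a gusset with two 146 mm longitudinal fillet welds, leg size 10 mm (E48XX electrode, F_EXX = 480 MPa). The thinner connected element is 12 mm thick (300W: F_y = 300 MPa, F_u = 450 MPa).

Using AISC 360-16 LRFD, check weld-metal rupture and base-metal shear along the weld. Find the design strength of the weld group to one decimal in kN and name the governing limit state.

445.9 kN (weld metal governs)

Weld metal: throat = 0.707×10 = 7.07 mm, L = 2×146 = 292 mm. φR_n = 0.75 × 0.6 × 480 × 7.07 × 292 = 445.9 kN.
Base metal shear (12 mm plate): yield φR_n = 1.0×0.6×300×12×292 = 630.7 kN; rupture φR_n = 0.75×0.6×450×12×292 = 709.6 kN; take 630.7 kN (yield).
Governing: min(445.9, 630.7) = 445.9 kN → weld metal.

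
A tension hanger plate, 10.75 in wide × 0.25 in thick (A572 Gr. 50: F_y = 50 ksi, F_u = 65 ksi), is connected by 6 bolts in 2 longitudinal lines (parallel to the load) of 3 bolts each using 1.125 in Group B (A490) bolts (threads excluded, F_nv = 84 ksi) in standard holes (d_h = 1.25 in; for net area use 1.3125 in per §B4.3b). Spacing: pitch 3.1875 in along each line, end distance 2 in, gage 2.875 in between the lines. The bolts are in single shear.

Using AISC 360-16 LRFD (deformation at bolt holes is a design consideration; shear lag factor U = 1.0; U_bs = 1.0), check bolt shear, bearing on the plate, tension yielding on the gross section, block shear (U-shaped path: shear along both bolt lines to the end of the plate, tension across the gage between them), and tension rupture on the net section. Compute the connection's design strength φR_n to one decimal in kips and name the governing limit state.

93.5 kips (block shear governs)

Bolt shear: A_b = π(1.125)²/4 = 0.99402 in². φR_n = 0.75 × 84 × 0.99402 × 6 × 1 = 375.7 kips.
Bearing (0.25 in plate, F_u = 65 ksi): end bolts L_c = 2 − 1.25/2 = 1.375, R_n = min(1.2×1.375×0.25×65, 2.4×1.125×0.25×65) = 26.813 kips/bolt; interior L_c = 3.1875 − 1.25 = 1.9375, R_n = 37.781 kips/bolt. φR_n = 0.75 × (2×26.813 + 4×37.781) = 153.6 kips.
Tension yield (gross): A_g = 10.75×0.25 = 2.6875 in². φR_n = 0.90 × 50 × 2.6875 = 120.9 kips.
Block shear: shear path 2×[2+2×3.1875] = 2×8.375 in, A_gv = 4.1875, A_nv = 2×(8.375 − 2.5×1.3125)×0.25 = 2.5469 in²; tension across gage: (2.875 − 1×1.3125)×0.25 = 0.39063 in². R_n = min(0.6×65×2.5469, 0.6×50×4.1875) + 1.0×65×0.39063 = min(99.329, 125.63) + 25.391 = 124.72 kips. φR_n = 0.75 × 124.72 = 93.5 kips.
Tension rupture (net): A_n = (10.75 − 2×1.3125)×0.25 = 2.0313 in² (U = 1.0, A_e = A_n). φR_n = 0.75 × 65 × 2.0313 = 99.0 kips.
Governing: min(375.7, 153.6, 120.9, 93.5, 99.0) = 93.5 kips → block shear.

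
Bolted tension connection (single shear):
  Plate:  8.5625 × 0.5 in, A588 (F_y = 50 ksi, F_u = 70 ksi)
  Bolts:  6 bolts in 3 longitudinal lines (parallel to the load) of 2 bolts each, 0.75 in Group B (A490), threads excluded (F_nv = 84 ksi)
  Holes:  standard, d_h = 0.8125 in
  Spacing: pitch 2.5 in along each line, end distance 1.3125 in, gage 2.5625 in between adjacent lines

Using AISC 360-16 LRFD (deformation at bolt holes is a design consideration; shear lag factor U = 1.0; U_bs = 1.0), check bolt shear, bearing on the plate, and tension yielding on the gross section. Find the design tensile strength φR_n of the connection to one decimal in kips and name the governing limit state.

Bolt shear: A_b = π(0.75)²/4 = 0.44179 in². φR_n = 0.75 × 84 × 0.44179 × 6 × 1 = 167.0 kips.
Bearing (0.5 in plate, F_u = 70 ksi): end bolts L_c = 1.3125 − 0.8125/2 = 0.90625, R_n = min(1.2×0.90625×0.5×70, 2.4×0.75×0.5×70) = 38.063 kips/bolt; interior L_c = 2.5 − 0.8125 = 1.6875, R_n = 63 kips/bolt. φR_n = 0.75 × (3×38.063 + 3×63) = 227.4 kips.
Tension yield (gross): A_g = 8.5625×0.5 = 4.2813 in². φR_n = 0.90 × 50 × 4.2813 = 192.7 kips.
Governing: min(167.0, 227.4, 192.7) = 167.0 kips → bolt shear.

167.0 kips (bolt shear governs)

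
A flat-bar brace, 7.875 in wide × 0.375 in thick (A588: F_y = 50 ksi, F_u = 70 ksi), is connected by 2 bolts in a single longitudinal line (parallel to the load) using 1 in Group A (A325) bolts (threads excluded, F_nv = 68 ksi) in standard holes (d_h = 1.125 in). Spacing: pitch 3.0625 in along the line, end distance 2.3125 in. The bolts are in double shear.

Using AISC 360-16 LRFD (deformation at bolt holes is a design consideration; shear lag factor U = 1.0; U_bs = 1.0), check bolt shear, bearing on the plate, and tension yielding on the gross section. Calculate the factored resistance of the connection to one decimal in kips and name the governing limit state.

Bolt shear: A_b = π(1)²/4 = 0.7854 in². φR_n = 0.75 × 68 × 0.7854 × 2 × 2 = 160.2 kips.
Bearing (0.375 in plate, F_u = 70 ksi): end bolts L_c = 2.3125 − 1.125/2 = 1.75, R_n = min(1.2×1.75×0.375×70, 2.4×1×0.375×70) = 55.125 kips/bolt; interior L_c = 3.0625 − 1.125 = 1.9375, R_n = 61.031 kips/bolt. φR_n = 0.75 × (1×55.125 + 1×61.031) = 87.1 kips.
Tension yield (gross): A_g = 7.875×0.375 = 2.9531 in². φR_n = 0.90 × 50 × 2.9531 = 132.9 kips.
Governing: min(160.2, 87.1, 132.9) = 87.1 kips → bearing.

87.1 kips (bearing governs)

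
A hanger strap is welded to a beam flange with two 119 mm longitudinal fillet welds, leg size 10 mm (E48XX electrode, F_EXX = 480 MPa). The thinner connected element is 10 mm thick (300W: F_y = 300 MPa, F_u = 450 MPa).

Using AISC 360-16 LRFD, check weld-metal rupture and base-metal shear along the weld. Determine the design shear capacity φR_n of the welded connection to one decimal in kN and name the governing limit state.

Weld metal: throat = 0.707×10 = 7.07 mm, L = 2×119 = 238 mm. φR_n = 0.75 × 0.6 × 480 × 7.07 × 238 = 363.5 kN.
Base metal shear (10 mm plate): yield φR_n = 1.0×0.6×300×10×238 = 428.4 kN; rupture φR_n = 0.75×0.6×450×10×238 = 482.0 kN; take 428.4 kN (yield).
Governing: min(363.5, 428.4) = 363.5 kN → weld metal.

363.5 kN (weld metal governs)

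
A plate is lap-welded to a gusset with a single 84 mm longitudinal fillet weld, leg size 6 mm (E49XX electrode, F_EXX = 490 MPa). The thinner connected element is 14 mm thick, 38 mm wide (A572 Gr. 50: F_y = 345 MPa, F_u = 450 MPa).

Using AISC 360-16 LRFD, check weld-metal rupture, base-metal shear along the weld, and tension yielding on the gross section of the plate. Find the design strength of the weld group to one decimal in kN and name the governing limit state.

78.6 kN (weld metal governs)

Weld metal: throat = 0.707×6 = 4.242 mm, L = 84 mm. φR_n = 0.75 × 0.6 × 490 × 4.242 × 84 = 78.6 kN.
Base metal shear (14 mm plate): yield φR_n = 1.0×0.6×345×14×84 = 243.4 kN; rupture φR_n = 0.75×0.6×450×14×84 = 238.1 kN; take 238.1 kN (rupture).
Tension yield (gross): A_g = 38×14 = 532 mm². φR_n = 0.90 × 345 × 532 = 165.2 kN.
Governing: min(78.6, 238.1, 165.2) = 78.6 kN → weld metal.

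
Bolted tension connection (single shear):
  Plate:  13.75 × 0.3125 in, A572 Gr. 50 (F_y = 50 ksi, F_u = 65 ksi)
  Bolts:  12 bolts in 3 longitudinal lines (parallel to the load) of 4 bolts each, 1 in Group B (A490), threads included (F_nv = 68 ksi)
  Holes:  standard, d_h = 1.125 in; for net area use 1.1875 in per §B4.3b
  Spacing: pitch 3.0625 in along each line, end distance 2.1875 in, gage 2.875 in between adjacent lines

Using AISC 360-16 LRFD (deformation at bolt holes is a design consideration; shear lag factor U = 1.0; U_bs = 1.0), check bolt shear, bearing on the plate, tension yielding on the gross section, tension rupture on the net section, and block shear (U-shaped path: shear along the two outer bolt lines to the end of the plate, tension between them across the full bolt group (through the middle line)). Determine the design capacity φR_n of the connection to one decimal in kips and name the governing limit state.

155.2 kips (net-section rupture governs)

Bolt shear: A_b = π(1)²/4 = 0.7854 in². φR_n = 0.75 × 68 × 0.7854 × 12 × 1 = 480.7 kips.
Bearing (0.3125 in plate, F_u = 65 ksi): end bolts L_c = 2.1875 − 1.125/2 = 1.625, R_n = min(1.2×1.625×0.3125×65, 2.4×1×0.3125×65) = 39.609 kips/bolt; interior L_c = 3.0625 − 1.125 = 1.9375, R_n = 47.227 kips/bolt. φR_n = 0.75 × (3×39.609 + 9×47.227) = 407.9 kips.
Tension yield (gross): A_g = 13.75×0.3125 = 4.2969 in². φR_n = 0.90 × 50 × 4.2969 = 193.4 kips.
Tension rupture (net): A_n = (13.75 − 3×1.1875)×0.3125 = 3.1836 in² (U = 1.0, A_e = A_n). φR_n = 0.75 × 65 × 3.1836 = 155.2 kips.
Block shear: shear path 2×[2.1875+3×3.0625] = 2×11.375 in, A_gv = 7.1094, A_nv = 2×(11.375 − 3.5×1.1875)×0.3125 = 4.5117 in²; tension across gage: (5.75 − 2×1.1875)×0.3125 = 1.0547 in². R_n = min(0.6×65×4.5117, 0.6×50×7.1094) + 1.0×65×1.0547 = min(175.96, 213.28) + 68.556 = 244.52 kips. φR_n = 0.75 × 244.52 = 183.4 kips.
Governing: min(480.7, 407.9, 193.4, 155.2, 183.4) = 155.2 kips → net-section rupture.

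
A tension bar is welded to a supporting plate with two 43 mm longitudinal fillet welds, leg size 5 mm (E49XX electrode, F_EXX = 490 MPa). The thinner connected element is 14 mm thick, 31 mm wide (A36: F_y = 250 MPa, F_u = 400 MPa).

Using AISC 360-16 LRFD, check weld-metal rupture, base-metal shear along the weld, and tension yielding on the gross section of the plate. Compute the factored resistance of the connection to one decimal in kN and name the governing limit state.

Weld metal: throat = 0.707×5 = 3.535 mm, L = 2×43 = 86 mm. φR_n = 0.75 × 0.6 × 490 × 3.535 × 86 = 67.0 kN.
Base metal shear (14 mm plate): yield φR_n = 1.0×0.6×250×14×86 = 180.6 kN; rupture φR_n = 0.75×0.6×400×14×86 = 216.7 kN; take 180.6 kN (yield).
Tension yield (gross): A_g = 31×14 = 434 mm². φR_n = 0.90 × 250 × 434 = 97.7 kN.
Governing: min(67.0, 180.6, 97.7) = 67.0 kN → weld metal.

67.0 kN (weld metal governs)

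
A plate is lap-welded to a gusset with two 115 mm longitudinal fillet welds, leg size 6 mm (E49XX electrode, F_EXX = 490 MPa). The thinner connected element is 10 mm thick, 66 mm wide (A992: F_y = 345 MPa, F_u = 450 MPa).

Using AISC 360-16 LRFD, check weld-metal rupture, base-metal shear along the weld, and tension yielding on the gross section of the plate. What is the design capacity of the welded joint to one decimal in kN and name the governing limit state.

Weld metal: throat = 0.707×6 = 4.242 mm, L = 2×115 = 230 mm. φR_n = 0.75 × 0.6 × 490 × 4.242 × 230 = 215.1 kN.
Base metal shear (10 mm plate): yield φR_n = 1.0×0.6×345×10×230 = 476.1 kN; rupture φR_n = 0.75×0.6×450×10×230 = 465.8 kN; take 465.8 kN (rupture).
Tension yield (gross): A_g = 66×10 = 660 mm². φR_n = 0.90 × 345 × 660 = 204.9 kN.
Governing: min(215.1, 465.8, 204.9) = 204.9 kN → gross-section yield.

204.9 kN (gross-section yield governs)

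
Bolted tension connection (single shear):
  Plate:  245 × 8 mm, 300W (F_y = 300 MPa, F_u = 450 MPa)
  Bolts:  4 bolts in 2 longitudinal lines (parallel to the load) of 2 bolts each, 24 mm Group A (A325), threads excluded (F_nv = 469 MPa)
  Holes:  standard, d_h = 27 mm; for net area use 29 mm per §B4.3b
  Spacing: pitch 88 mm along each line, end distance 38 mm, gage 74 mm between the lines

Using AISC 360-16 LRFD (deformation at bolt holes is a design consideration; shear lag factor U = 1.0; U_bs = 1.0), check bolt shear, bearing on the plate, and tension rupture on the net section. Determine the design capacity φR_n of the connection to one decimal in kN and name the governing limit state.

469.8 kN (bearing governs)

Bolt shear: A_b = π(24)²/4 = 452.39 mm². φR_n = 0.75 × 469 × 452.39 × 4 × 1 = 636.5 kN.
Bearing (8 mm plate, F_u = 450 MPa): end bolts L_c = 38 − 27/2 = 24.5, R_n = min(1.2×24.5×8×450, 2.4×24×8×450) = 105.84 kN/bolt; interior L_c = 88 − 27 = 61, R_n = 207.36 kN/bolt. φR_n = 0.75 × (2×105.84 + 2×207.36) = 469.8 kN.
Tension rupture (net): A_n = (245 − 2×29)×8 = 1496 mm² (U = 1.0, A_e = A_n). φR_n = 0.75 × 450 × 1496 = 504.9 kN.
Governing: min(636.5, 469.8, 504.9) = 469.8 kN → bearing.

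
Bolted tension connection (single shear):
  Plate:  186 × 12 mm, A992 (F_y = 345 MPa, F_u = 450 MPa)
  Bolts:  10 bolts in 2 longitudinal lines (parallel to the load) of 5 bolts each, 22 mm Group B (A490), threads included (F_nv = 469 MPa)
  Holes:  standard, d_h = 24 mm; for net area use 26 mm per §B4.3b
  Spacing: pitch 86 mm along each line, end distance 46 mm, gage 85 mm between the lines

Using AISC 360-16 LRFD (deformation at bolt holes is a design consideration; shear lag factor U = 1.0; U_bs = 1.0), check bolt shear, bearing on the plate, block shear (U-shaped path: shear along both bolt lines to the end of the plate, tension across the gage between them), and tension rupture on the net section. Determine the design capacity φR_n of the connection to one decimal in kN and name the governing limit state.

542.7 kN (net-section rupture governs)

Bolt shear: A_b = π(22)²/4 = 380.13 mm². φR_n = 0.75 × 469 × 380.13 × 10 × 1 = 1337.1 kN.
Bearing (12 mm plate, F_u = 450 MPa): end bolts L_c = 46 − 24/2 = 34, R_n = min(1.2×34×12×450, 2.4×22×12×450) = 220.32 kN/bolt; interior L_c = 86 − 24 = 62, R_n = 285.12 kN/bolt. φR_n = 0.75 × (2×220.32 + 8×285.12) = 2041.2 kN.
Block shear: shear path 2×[46+4×86] = 2×390 mm, A_gv = 9360, A_nv = 2×(390 − 4.5×26)×12 = 6552 mm²; tension across gage: (85 − 1×26)×12 = 708 mm². R_n = min(0.6×450×6552, 0.6×345×9360) + 1.0×450×708 = min(1769, 1937.5) + 318.6 = 2087.6 kN. φR_n = 0.75 × 2087.6 = 1565.7 kN.
Tension rupture (net): A_n = (186 − 2×26)×12 = 1608 mm² (U = 1.0, A_e = A_n). φR_n = 0.75 × 450 × 1608 = 542.7 kN.
Governing: min(1337.1, 2041.2, 1565.7, 542.7) = 542.7 kN → net-section rupture.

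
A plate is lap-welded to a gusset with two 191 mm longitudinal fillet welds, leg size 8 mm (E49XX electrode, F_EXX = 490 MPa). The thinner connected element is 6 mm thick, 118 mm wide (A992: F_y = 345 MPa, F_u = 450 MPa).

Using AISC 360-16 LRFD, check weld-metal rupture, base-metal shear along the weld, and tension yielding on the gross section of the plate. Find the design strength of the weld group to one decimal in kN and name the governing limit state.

Weld metal: throat = 0.707×8 = 5.656 mm, L = 2×191 = 382 mm. φR_n = 0.75 × 0.6 × 490 × 5.656 × 382 = 476.4 kN.
Base metal shear (6 mm plate): yield φR_n = 1.0×0.6×345×6×382 = 474.4 kN; rupture φR_n = 0.75×0.6×450×6×382 = 464.1 kN; take 464.1 kN (rupture).
Tension yield (gross): A_g = 118×6 = 708 mm². φR_n = 0.90 × 345 × 708 = 219.8 kN.
Governing: min(476.4, 464.1, 219.8) = 219.8 kN → gross-section yield.

219.8 kN (gross-section yield governs)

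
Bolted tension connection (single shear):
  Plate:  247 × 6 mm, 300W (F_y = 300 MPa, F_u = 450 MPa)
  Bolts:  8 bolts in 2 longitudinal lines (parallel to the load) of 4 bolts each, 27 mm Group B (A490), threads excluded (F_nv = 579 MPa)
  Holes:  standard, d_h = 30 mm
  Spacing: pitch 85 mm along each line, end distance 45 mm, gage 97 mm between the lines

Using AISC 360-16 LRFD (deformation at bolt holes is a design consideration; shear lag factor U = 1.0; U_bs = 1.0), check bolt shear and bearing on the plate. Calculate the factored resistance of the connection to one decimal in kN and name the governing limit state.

Bolt shear: A_b = π(27)²/4 = 572.56 mm². φR_n = 0.75 × 579 × 572.56 × 8 × 1 = 1989.1 kN.
Bearing (6 mm plate, F_u = 450 MPa): end bolts L_c = 45 − 30/2 = 30, R_n = min(1.2×30×6×450, 2.4×27×6×450) = 97.2 kN/bolt; interior L_c = 85 − 30 = 55, R_n = 174.96 kN/bolt. φR_n = 0.75 × (2×97.2 + 6×174.96) = 933.1 kN.
Governing: min(1989.1, 933.1) = 933.1 kN → bearing.

933.1 kN (bearing governs)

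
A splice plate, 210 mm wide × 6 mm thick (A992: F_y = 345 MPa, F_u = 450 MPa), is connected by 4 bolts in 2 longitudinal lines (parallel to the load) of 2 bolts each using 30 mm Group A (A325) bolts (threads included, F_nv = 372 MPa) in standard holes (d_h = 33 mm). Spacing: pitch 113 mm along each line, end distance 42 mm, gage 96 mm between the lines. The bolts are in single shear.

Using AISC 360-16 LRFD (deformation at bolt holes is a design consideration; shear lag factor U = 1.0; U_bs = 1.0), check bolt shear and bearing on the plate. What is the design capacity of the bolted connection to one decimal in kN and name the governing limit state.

Bolt shear: A_b = π(30)²/4 = 706.86 mm². φR_n = 0.75 × 372 × 706.86 × 4 × 1 = 788.9 kN.
Bearing (6 mm plate, F_u = 450 MPa): end bolts L_c = 42 − 33/2 = 25.5, R_n = min(1.2×25.5×6×450, 2.4×30×6×450) = 82.62 kN/bolt; interior L_c = 113 − 33 = 80, R_n = 194.4 kN/bolt. φR_n = 0.75 × (2×82.62 + 2×194.4) = 415.5 kN.
Governing: min(788.9, 415.5) = 415.5 kN → bearing.

415.5 kN (bearing governs)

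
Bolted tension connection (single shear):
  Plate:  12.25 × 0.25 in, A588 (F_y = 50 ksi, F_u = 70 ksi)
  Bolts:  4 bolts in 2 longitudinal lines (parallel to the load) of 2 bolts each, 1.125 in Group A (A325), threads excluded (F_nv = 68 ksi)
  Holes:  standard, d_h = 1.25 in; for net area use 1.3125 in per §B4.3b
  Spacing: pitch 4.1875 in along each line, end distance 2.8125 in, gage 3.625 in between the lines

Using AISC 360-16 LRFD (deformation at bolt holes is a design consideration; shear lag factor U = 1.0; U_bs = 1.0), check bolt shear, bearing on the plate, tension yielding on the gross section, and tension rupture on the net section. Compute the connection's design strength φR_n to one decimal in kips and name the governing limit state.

126.3 kips (net-section rupture governs)

Bolt shear: A_b = π(1.125)²/4 = 0.99402 in². φR_n = 0.75 × 68 × 0.99402 × 4 × 1 = 202.8 kips.
Bearing (0.25 in plate, F_u = 70 ksi): end bolts L_c = 2.8125 − 1.25/2 = 2.1875, R_n = min(1.2×2.1875×0.25×70, 2.4×1.125×0.25×70) = 45.938 kips/bolt; interior L_c = 4.1875 − 1.25 = 2.9375, R_n = 47.25 kips/bolt. φR_n = 0.75 × (2×45.938 + 2×47.25) = 139.8 kips.
Tension yield (gross): A_g = 12.25×0.25 = 3.0625 in². φR_n = 0.90 × 50 × 3.0625 = 137.8 kips.
Tension rupture (net): A_n = (12.25 − 2×1.3125)×0.25 = 2.4063 in² (U = 1.0, A_e = A_n). φR_n = 0.75 × 70 × 2.4063 = 126.3 kips.
Governing: min(202.8, 139.8, 137.8, 126.3) = 126.3 kips → net-section rupture.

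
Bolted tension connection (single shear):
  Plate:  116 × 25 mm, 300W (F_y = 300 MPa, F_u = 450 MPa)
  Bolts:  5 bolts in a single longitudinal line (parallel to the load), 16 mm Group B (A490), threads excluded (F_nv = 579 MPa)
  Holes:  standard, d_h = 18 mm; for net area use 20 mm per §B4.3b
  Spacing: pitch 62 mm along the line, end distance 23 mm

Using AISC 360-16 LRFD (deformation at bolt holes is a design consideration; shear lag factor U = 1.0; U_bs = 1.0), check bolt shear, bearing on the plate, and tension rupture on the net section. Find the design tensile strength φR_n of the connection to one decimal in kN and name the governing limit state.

Bolt shear: A_b = π(16)²/4 = 201.06 mm². φR_n = 0.75 × 579 × 201.06 × 5 × 1 = 436.6 kN.
Bearing (25 mm plate, F_u = 450 MPa): end bolts L_c = 23 − 18/2 = 14, R_n = min(1.2×14×25×450, 2.4×16×25×450) = 189 kN/bolt; interior L_c = 62 − 18 = 44, R_n = 432 kN/bolt. φR_n = 0.75 × (1×189 + 4×432) = 1437.8 kN.
Tension rupture (net): A_n = (116 − 1×20)×25 = 2400 mm² (U = 1.0, A_e = A_n). φR_n = 0.75 × 450 × 2400 = 810.0 kN.
Governing: min(436.6, 1437.8, 810.0) = 436.6 kN → bolt shear.

436.6 kN (bolt shear governs)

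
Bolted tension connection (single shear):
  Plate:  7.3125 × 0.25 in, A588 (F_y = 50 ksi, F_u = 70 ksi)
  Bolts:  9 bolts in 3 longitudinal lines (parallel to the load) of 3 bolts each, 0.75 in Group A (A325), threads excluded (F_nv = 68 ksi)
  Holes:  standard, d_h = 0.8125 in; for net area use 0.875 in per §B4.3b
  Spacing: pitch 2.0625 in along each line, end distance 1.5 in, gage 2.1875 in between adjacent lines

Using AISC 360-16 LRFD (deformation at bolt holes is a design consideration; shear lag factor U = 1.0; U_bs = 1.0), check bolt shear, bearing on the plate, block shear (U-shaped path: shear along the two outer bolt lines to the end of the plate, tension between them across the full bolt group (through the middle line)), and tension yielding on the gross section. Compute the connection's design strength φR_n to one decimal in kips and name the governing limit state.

Bolt shear: A_b = π(0.75)²/4 = 0.44179 in². φR_n = 0.75 × 68 × 0.44179 × 9 × 1 = 202.8 kips.
Bearing (0.25 in plate, F_u = 70 ksi): end bolts L_c = 1.5 − 0.8125/2 = 1.09375, R_n = min(1.2×1.09375×0.25×70, 2.4×0.75×0.25×70) = 22.969 kips/bolt; interior L_c = 2.0625 − 0.8125 = 1.25, R_n = 26.25 kips/bolt. φR_n = 0.75 × (3×22.969 + 6×26.25) = 169.8 kips.
Block shear: shear path 2×[1.5+2×2.0625] = 2×5.625 in, A_gv = 2.8125, A_nv = 2×(5.625 − 2.5×0.875)×0.25 = 1.7188 in²; tension across gage: (4.375 − 2×0.875)×0.25 = 0.65625 in². R_n = min(0.6×70×1.7188, 0.6×50×2.8125) + 1.0×70×0.65625 = min(72.19, 84.375) + 45.938 = 118.13 kips. φR_n = 0.75 × 118.13 = 88.6 kips.
Tension yield (gross): A_g = 7.3125×0.25 = 1.8281 in². φR_n = 0.90 × 50 × 1.8281 = 82.3 kips.
Governing: min(202.8, 169.8, 88.6, 82.3) = 82.3 kips → gross-section yield.

82.3 kips (gross-section yield governs)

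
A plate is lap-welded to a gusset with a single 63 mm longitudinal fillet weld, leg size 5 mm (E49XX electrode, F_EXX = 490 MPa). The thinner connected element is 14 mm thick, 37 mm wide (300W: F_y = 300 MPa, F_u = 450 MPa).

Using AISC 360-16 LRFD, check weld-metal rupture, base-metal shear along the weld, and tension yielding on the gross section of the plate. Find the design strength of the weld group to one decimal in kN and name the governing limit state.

49.1 kN (weld metal governs)

Weld metal: throat = 0.707×5 = 3.535 mm, L = 63 mm. φR_n = 0.75 × 0.6 × 490 × 3.535 × 63 = 49.1 kN.
Base metal shear (14 mm plate): yield φR_n = 1.0×0.6×300×14×63 = 158.8 kN; rupture φR_n = 0.75×0.6×450×14×63 = 178.6 kN; take 158.8 kN (yield).
Tension yield (gross): A_g = 37×14 = 518 mm². φR_n = 0.90 × 300 × 518 = 139.9 kN.
Governing: min(49.1, 158.8, 139.9) = 49.1 kN → weld metal.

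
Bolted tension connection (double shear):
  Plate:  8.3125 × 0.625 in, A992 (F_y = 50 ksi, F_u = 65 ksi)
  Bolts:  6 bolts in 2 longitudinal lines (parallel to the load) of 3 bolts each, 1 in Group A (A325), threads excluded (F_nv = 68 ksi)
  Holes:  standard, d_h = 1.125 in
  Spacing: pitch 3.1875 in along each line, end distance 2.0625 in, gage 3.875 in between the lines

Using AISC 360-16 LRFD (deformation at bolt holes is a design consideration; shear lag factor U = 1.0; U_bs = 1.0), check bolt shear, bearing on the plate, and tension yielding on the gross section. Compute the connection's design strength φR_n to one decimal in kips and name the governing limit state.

233.8 kips (gross-section yield governs)

Bolt shear: A_b = π(1)²/4 = 0.7854 in². φR_n = 0.75 × 68 × 0.7854 × 6 × 2 = 480.7 kips.
Bearing (0.625 in plate, F_u = 65 ksi): end bolts L_c = 2.0625 − 1.125/2 = 1.5, R_n = min(1.2×1.5×0.625×65, 2.4×1×0.625×65) = 73.125 kips/bolt; interior L_c = 3.1875 − 1.125 = 2.0625, R_n = 97.5 kips/bolt. φR_n = 0.75 × (2×73.125 + 4×97.5) = 402.2 kips.
Tension yield (gross): A_g = 8.3125×0.625 = 5.1953 in². φR_n = 0.90 × 50 × 5.1953 = 233.8 kips.
Governing: min(480.7, 402.2, 233.8) = 233.8 kips → gross-section yield.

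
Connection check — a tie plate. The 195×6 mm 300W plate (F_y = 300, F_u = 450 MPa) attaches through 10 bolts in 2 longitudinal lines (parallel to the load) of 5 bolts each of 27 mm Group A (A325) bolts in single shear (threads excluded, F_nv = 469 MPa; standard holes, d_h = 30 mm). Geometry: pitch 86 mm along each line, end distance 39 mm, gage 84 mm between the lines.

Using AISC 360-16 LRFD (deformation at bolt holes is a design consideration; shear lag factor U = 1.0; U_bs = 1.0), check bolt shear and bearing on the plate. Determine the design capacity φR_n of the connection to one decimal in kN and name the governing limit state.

1166.4 kN (bearing governs)

Bolt shear: A_b = π(27)²/4 = 572.56 mm². φR_n = 0.75 × 469 × 572.56 × 10 × 1 = 2014.0 kN.
Bearing (6 mm plate, F_u = 450 MPa): end bolts L_c = 39 − 30/2 = 24, R_n = min(1.2×24×6×450, 2.4×27×6×450) = 77.76 kN/bolt; interior L_c = 86 − 30 = 56, R_n = 174.96 kN/bolt. φR_n = 0.75 × (2×77.76 + 8×174.96) = 1166.4 kN.
Governing: min(2014.0, 1166.4) = 1166.4 kN → bearing.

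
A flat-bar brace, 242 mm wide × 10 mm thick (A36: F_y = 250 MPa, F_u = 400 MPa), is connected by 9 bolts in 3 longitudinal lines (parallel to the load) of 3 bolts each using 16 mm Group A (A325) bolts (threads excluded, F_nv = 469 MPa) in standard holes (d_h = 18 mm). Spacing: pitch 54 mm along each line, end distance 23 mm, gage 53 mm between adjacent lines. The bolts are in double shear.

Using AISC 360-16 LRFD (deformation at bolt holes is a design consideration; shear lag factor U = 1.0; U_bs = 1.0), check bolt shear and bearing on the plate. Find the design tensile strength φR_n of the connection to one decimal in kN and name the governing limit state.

Bolt shear: A_b = π(16)²/4 = 201.06 mm². φR_n = 0.75 × 469 × 201.06 × 9 × 2 = 1273.0 kN.
Bearing (10 mm plate, F_u = 400 MPa): end bolts L_c = 23 − 18/2 = 14, R_n = min(1.2×14×10×400, 2.4×16×10×400) = 67.2 kN/bolt; interior L_c = 54 − 18 = 36, R_n = 153.6 kN/bolt. φR_n = 0.75 × (3×67.2 + 6×153.6) = 842.4 kN.
Governing: min(1273.0, 842.4) = 842.4 kN → bearing.

842.4 kN (bearing governs)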